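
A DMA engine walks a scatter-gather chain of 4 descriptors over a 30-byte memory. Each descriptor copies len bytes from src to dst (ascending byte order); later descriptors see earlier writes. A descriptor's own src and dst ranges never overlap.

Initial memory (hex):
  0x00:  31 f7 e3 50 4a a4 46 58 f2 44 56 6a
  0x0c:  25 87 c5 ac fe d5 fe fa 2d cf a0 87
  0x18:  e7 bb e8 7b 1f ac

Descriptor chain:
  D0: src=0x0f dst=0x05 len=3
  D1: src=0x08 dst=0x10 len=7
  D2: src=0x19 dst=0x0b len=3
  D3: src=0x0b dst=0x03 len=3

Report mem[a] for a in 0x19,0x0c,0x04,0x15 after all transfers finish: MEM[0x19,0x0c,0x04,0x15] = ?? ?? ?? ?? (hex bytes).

D0: mem[0x05..0x07] <- [ac fe d5]
D1: mem[0x10..0x16] <- [f2 44 56 6a 25 87 c5]
D2: mem[0x0b..0x0d] <- [bb e8 7b]
D3: mem[0x03..0x05] <- [bb e8 7b]
query mem[0x19]=0xbb, mem[0x0c]=0xe8, mem[0x04]=0xe8, mem[0x15]=0x87

MEM[0x19,0x0c,0x04,0x15] = bb e8 e8 87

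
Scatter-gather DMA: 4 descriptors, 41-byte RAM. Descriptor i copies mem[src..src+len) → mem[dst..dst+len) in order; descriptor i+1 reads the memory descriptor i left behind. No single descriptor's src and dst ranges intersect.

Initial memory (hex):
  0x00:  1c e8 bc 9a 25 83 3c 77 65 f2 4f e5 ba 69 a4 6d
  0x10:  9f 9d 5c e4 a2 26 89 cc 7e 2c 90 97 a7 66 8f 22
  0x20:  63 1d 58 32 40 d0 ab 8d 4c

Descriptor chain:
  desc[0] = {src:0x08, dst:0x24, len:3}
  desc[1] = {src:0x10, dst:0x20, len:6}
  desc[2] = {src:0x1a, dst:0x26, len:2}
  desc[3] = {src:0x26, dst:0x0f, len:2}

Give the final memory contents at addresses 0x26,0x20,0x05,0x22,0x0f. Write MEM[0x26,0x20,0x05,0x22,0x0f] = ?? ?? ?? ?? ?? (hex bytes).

#0 dst[0x24+3] := {0x65,0xf2,0x4f}
#1 dst[0x20+6] := {0x9f,0x9d,0x5c,0xe4,0xa2,0x26}
#2 dst[0x26+2] := {0x90,0x97}
#3 dst[0x0f+2] := {0x90,0x97}
query mem[0x26]=0x90, mem[0x20]=0x9f, mem[0x05]=0x83, mem[0x22]=0x5c, mem[0x0f]=0x90

MEM[0x26,0x20,0x05,0x22,0x0f] = 90 9f 83 5c 90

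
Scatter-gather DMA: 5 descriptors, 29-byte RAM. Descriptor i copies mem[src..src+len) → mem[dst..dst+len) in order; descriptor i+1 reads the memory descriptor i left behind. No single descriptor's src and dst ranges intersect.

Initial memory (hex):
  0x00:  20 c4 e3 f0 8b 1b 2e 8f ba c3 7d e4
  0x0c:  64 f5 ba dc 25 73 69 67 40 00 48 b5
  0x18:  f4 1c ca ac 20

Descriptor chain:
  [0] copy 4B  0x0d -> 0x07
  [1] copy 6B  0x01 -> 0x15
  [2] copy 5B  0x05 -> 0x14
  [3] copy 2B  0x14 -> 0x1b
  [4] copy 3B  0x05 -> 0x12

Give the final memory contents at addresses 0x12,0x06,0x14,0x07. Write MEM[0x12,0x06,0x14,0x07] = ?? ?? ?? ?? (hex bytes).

#0 dst[0x07+4] := {0xf5,0xba,0xdc,0x25}
#1 dst[0x15+6] := {0xc4,0xe3,0xf0,0x8b,0x1b,0x2e}
#2 dst[0x14+5] := {0x1b,0x2e,0xf5,0xba,0xdc}
#3 dst[0x1b+2] := {0x1b,0x2e}
#4 dst[0x12+3] := {0x1b,0x2e,0xf5}
query mem[0x12]=0x1b, mem[0x06]=0x2e, mem[0x14]=0xf5, mem[0x07]=0xf5

MEM[0x12,0x06,0x14,0x07] = 1b 2e f5 f5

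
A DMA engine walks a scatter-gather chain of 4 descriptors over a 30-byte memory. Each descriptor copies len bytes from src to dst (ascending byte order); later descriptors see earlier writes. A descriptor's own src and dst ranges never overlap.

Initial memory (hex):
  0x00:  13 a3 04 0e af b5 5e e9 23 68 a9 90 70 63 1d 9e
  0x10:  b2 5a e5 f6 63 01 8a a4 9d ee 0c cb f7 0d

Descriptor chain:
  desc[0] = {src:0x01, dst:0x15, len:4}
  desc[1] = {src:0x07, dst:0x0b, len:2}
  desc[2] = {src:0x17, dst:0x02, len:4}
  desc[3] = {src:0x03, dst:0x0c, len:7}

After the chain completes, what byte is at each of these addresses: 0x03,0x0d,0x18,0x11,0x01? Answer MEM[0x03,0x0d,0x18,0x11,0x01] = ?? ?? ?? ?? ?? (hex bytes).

#0 dst[0x15+4] := {0xa3,0x04,0x0e,0xaf}
#1 dst[0x0b+2] := {0xe9,0x23}
#2 dst[0x02+4] := {0x0e,0xaf,0xee,0x0c}
#3 dst[0x0c+7] := {0xaf,0xee,0x0c,0x5e,0xe9,0x23,0x68}
query mem[0x03]=0xaf, mem[0x0d]=0xee, mem[0x18]=0xaf, mem[0x11]=0x23, mem[0x01]=0xa3

MEM[0x03,0x0d,0x18,0x11,0x01] = af ee af 23 a3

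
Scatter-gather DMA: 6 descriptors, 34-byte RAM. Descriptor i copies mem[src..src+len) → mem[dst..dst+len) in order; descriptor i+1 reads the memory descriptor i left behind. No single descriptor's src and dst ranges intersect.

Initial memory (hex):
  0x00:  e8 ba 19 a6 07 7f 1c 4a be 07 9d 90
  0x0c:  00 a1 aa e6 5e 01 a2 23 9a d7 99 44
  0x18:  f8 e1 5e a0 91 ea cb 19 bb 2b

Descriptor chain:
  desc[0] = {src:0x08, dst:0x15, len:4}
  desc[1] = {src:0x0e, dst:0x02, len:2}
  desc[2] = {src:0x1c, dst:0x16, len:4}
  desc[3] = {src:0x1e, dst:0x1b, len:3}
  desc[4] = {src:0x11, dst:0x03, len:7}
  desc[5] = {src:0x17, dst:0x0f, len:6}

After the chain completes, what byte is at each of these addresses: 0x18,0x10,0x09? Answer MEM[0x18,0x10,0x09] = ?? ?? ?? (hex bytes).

#0 dst[0x15+4] := {0xbe,0x07,0x9d,0x90}
#1 dst[0x02+2] := {0xaa,0xe6}
#2 dst[0x16+4] := {0x91,0xea,0xcb,0x19}
#3 dst[0x1b+3] := {0xcb,0x19,0xbb}
#4 dst[0x03+7] := {0x01,0xa2,0x23,0x9a,0xbe,0x91,0xea}
#5 dst[0x0f+6] := {0xea,0xcb,0x19,0x5e,0xcb,0x19}
query mem[0x18]=0xcb, mem[0x10]=0xcb, mem[0x09]=0xea

MEM[0x18,0x10,0x09] = cb cb ea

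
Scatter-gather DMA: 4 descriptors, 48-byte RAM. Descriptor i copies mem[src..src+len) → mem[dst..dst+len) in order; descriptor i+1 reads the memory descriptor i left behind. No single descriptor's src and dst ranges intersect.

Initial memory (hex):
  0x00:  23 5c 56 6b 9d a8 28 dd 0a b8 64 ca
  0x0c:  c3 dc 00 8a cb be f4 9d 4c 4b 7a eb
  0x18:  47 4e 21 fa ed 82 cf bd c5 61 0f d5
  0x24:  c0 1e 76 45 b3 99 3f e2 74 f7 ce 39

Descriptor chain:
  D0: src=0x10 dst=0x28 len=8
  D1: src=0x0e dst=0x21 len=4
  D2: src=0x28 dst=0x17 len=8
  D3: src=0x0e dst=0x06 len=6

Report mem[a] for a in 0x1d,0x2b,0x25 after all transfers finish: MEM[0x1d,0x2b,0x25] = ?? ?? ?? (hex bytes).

D0: mem[0x28..0x2f] <- [cb be f4 9d 4c 4b 7a eb]
D1: mem[0x21..0x24] <- [00 8a cb be]
D2: mem[0x17..0x1e] <- [cb be f4 9d 4c 4b 7a eb]
D3: mem[0x06..0x0b] <- [00 8a cb be f4 9d]
query mem[0x1d]=0x7a, mem[0x2b]=0x9d, mem[0x25]=0x1e

MEM[0x1d,0x2b,0x25] = 7a 9d 1e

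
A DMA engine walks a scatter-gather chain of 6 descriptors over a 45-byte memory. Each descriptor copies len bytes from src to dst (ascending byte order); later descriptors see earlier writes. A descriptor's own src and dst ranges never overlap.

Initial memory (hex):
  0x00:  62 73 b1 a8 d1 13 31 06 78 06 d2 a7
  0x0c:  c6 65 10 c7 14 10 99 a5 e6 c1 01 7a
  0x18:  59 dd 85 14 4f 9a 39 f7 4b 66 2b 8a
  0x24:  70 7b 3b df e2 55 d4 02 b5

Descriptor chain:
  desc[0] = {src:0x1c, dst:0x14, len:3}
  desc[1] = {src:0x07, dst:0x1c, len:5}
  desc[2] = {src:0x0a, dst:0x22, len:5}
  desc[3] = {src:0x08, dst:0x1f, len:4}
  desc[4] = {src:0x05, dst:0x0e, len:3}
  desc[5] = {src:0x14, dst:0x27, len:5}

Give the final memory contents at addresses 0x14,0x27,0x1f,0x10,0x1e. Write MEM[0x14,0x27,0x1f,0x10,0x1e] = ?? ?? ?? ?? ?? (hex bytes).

#0 dst[0x14+3] := {0x4f,0x9a,0x39}
#1 dst[0x1c+5] := {0x06,0x78,0x06,0xd2,0xa7}
#2 dst[0x22+5] := {0xd2,0xa7,0xc6,0x65,0x10}
#3 dst[0x1f+4] := {0x78,0x06,0xd2,0xa7}
#4 dst[0x0e+3] := {0x13,0x31,0x06}
#5 dst[0x27+5] := {0x4f,0x9a,0x39,0x7a,0x59}
query mem[0x14]=0x4f, mem[0x27]=0x4f, mem[0x1f]=0x78, mem[0x10]=0x06, mem[0x1e]=0x06

MEM[0x14,0x27,0x1f,0x10,0x1e] = 4f 4f 78 06 06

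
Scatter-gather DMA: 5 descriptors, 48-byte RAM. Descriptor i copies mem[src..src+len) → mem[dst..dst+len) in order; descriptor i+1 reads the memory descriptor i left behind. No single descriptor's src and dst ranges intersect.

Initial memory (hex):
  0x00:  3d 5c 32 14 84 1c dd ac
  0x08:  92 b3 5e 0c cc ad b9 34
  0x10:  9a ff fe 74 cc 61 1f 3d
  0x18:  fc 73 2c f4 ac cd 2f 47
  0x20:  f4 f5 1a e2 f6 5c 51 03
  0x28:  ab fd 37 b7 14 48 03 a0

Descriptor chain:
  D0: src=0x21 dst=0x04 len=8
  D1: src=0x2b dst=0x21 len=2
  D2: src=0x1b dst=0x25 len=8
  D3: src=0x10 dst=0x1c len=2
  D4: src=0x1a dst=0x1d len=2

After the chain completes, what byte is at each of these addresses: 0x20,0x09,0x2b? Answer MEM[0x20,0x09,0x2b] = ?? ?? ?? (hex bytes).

MEM[0x20,0x09,0x2b] = f4 51 b7

D0: mem[0x04..0x0b] <- [f5 1a e2 f6 5c 51 03 ab]
D1: mem[0x21..0x22] <- [b7 14]
D2: mem[0x25..0x2c] <- [f4 ac cd 2f 47 f4 b7 14]
D3: mem[0x1c..0x1d] <- [9a ff]
D4: mem[0x1d..0x1e] <- [2c f4]
query mem[0x20]=0xf4, mem[0x09]=0x51, mem[0x2b]=0xb7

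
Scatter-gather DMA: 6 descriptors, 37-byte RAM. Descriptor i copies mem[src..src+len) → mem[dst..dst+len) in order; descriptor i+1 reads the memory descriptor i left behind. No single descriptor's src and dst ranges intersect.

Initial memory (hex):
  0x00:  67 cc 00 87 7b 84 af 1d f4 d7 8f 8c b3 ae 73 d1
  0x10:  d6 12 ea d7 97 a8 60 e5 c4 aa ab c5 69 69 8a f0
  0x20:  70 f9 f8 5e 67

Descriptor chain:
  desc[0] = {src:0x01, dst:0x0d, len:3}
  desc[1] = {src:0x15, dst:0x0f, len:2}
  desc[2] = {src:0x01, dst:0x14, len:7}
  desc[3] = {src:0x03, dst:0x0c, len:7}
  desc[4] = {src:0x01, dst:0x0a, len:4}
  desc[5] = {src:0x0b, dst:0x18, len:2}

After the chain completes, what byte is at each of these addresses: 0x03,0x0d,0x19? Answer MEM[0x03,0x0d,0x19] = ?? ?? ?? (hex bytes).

MEM[0x03,0x0d,0x19] = 87 7b 87

D0: mem[0x0d..0x0f] <- [cc 00 87]
D1: mem[0x0f..0x10] <- [a8 60]
D2: mem[0x14..0x1a] <- [cc 00 87 7b 84 af 1d]
D3: mem[0x0c..0x12] <- [87 7b 84 af 1d f4 d7]
D4: mem[0x0a..0x0d] <- [cc 00 87 7b]
D5: mem[0x18..0x19] <- [00 87]
query mem[0x03]=0x87, mem[0x0d]=0x7b, mem[0x19]=0x87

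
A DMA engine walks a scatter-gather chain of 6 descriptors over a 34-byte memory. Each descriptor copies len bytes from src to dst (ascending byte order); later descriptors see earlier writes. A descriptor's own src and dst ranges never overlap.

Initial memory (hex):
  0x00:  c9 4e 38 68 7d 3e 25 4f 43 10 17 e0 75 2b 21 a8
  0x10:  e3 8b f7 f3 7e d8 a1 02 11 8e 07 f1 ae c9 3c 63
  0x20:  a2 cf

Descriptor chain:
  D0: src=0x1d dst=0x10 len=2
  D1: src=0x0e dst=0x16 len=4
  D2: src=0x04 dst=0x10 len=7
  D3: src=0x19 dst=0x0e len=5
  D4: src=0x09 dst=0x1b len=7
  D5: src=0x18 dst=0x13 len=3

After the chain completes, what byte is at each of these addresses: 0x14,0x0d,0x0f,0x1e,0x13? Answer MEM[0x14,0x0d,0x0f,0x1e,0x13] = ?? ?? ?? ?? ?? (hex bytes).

MEM[0x14,0x0d,0x0f,0x1e,0x13] = 3c 2b 07 75 c9

  after D0: wrote 2B at 0x10 = c93c
  after D1: wrote 4B at 0x16 = 21a8c93c
  after D2: wrote 7B at 0x10 = 7d3e254f431017
  after D3: wrote 5B at 0x0e = 3c07f1aec9
  after D4: wrote 7B at 0x1b = 1017e0752b3c07
  after D5: wrote 3B at 0x13 = c93c07
query mem[0x14]=0x3c, mem[0x0d]=0x2b, mem[0x0f]=0x07, mem[0x1e]=0x75, mem[0x13]=0xc9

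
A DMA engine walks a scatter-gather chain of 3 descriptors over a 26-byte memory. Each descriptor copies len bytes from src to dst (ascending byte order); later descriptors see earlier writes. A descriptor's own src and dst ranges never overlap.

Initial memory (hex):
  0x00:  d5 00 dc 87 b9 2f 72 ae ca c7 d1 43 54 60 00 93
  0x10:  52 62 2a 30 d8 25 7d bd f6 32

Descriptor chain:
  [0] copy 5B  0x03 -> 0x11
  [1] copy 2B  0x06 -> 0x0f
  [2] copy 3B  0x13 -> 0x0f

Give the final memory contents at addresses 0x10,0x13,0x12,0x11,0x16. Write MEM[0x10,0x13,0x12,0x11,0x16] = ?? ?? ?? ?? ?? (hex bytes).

MEM[0x10,0x13,0x12,0x11,0x16] = 72 2f b9 ae 7d

#0 dst[0x11+5] := {0x87,0xb9,0x2f,0x72,0xae}
#1 dst[0x0f+2] := {0x72,0xae}
#2 dst[0x0f+3] := {0x2f,0x72,0xae}
query mem[0x10]=0x72, mem[0x13]=0x2f, mem[0x12]=0xb9, mem[0x11]=0xae, mem[0x16]=0x7d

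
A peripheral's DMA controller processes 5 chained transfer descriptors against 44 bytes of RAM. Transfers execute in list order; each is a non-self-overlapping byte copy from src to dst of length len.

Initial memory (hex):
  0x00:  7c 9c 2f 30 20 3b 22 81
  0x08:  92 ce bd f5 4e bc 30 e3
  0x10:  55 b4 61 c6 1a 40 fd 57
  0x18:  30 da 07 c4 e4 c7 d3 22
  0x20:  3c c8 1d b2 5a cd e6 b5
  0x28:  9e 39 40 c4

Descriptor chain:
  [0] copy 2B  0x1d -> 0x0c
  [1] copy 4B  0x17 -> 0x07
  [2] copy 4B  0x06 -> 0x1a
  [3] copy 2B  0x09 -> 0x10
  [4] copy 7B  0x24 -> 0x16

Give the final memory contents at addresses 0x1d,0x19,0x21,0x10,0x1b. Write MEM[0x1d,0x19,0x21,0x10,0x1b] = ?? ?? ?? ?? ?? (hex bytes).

#0 dst[0x0c+2] := {0xc7,0xd3}
#1 dst[0x07+4] := {0x57,0x30,0xda,0x07}
#2 dst[0x1a+4] := {0x22,0x57,0x30,0xda}
#3 dst[0x10+2] := {0xda,0x07}
#4 dst[0x16+7] := {0x5a,0xcd,0xe6,0xb5,0x9e,0x39,0x40}
query mem[0x1d]=0xda, mem[0x19]=0xb5, mem[0x21]=0xc8, mem[0x10]=0xda, mem[0x1b]=0x39

MEM[0x1d,0x19,0x21,0x10,0x1b] = da b5 c8 da 39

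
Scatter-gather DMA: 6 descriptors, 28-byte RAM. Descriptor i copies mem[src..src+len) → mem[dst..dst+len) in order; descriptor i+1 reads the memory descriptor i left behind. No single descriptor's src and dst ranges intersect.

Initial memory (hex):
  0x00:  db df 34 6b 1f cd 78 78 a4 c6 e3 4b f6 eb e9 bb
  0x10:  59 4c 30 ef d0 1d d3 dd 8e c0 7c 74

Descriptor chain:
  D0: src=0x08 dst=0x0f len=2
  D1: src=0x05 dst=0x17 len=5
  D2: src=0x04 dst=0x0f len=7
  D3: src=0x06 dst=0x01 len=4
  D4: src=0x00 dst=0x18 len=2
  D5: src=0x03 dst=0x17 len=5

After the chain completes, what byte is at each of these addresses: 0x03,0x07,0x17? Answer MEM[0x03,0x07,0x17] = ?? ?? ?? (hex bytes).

MEM[0x03,0x07,0x17] = a4 78 a4

#0 dst[0x0f+2] := {0xa4,0xc6}
#1 dst[0x17+5] := {0xcd,0x78,0x78,0xa4,0xc6}
#2 dst[0x0f+7] := {0x1f,0xcd,0x78,0x78,0xa4,0xc6,0xe3}
#3 dst[0x01+4] := {0x78,0x78,0xa4,0xc6}
#4 dst[0x18+2] := {0xdb,0x78}
#5 dst[0x17+5] := {0xa4,0xc6,0xcd,0x78,0x78}
query mem[0x03]=0xa4, mem[0x07]=0x78, mem[0x17]=0xa4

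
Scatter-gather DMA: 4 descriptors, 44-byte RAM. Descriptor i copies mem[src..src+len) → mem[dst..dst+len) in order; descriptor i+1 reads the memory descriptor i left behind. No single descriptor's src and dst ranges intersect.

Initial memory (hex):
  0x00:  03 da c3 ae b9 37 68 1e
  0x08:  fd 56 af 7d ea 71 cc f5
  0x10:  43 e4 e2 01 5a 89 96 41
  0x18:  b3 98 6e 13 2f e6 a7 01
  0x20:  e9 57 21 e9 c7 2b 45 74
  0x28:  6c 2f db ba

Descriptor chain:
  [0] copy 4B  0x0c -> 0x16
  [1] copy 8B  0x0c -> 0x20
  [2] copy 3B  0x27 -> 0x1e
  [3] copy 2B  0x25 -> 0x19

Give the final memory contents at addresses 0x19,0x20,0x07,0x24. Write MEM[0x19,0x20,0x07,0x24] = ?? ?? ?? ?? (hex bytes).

[0] 0x0c->0x16 len=4 : ea 71 cc f5
[1] 0x0c->0x20 len=8 : ea 71 cc f5 43 e4 e2 01
[2] 0x27->0x1e len=3 : 01 6c 2f
[3] 0x25->0x19 len=2 : e4 e2
query mem[0x19]=0xe4, mem[0x20]=0x2f, mem[0x07]=0x1e, mem[0x24]=0x43

MEM[0x19,0x20,0x07,0x24] = e4 2f 1e 43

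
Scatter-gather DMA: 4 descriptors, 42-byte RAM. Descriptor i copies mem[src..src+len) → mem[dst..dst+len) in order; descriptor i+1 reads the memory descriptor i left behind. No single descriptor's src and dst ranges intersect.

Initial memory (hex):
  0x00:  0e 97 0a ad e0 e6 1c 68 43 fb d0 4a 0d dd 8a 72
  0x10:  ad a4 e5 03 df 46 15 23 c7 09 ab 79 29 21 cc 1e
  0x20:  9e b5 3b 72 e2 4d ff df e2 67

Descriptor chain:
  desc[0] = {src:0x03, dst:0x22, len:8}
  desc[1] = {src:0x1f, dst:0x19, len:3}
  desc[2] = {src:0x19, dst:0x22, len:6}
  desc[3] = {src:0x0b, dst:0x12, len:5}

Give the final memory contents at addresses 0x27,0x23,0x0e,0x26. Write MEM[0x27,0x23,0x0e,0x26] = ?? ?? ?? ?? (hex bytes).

MEM[0x27,0x23,0x0e,0x26] = cc 9e 8a 21

  after D0: wrote 8B at 0x22 = ade0e61c6843fbd0
  after D1: wrote 3B at 0x19 = 1e9eb5
  after D2: wrote 6B at 0x22 = 1e9eb52921cc
  after D3: wrote 5B at 0x12 = 4a0ddd8a72
query mem[0x27]=0xcc, mem[0x23]=0x9e, mem[0x0e]=0x8a, mem[0x26]=0x21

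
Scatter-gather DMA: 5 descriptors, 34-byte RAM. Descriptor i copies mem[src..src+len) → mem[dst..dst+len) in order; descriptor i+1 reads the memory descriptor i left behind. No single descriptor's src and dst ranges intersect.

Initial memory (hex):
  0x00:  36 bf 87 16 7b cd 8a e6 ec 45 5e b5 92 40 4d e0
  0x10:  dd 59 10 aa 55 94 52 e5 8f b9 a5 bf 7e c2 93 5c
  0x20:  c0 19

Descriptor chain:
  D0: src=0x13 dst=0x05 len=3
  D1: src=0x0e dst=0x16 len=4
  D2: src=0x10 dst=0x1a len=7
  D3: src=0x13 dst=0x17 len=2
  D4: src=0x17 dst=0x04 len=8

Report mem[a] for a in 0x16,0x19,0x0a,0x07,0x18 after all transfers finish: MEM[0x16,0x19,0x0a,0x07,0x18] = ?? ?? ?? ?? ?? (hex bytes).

  after D0: wrote 3B at 0x05 = aa5594
  after D1: wrote 4B at 0x16 = 4de0dd59
  after D2: wrote 7B at 0x1a = dd5910aa55944d
  after D3: wrote 2B at 0x17 = aa55
  after D4: wrote 8B at 0x04 = aa5559dd5910aa55
query mem[0x16]=0x4d, mem[0x19]=0x59, mem[0x0a]=0xaa, mem[0x07]=0xdd, mem[0x18]=0x55

MEM[0x16,0x19,0x0a,0x07,0x18] = 4d 59 aa dd 55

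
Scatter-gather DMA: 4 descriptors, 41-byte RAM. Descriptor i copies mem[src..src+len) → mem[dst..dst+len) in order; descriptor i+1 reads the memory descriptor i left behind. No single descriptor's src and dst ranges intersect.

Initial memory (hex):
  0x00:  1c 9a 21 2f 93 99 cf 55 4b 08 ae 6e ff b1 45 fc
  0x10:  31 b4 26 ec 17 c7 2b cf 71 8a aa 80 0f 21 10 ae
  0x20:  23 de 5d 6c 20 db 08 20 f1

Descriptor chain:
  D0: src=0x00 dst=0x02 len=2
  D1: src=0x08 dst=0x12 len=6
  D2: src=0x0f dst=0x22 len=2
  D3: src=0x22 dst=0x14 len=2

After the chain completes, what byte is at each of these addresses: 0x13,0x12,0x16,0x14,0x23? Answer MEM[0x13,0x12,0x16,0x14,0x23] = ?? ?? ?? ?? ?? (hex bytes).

MEM[0x13,0x12,0x16,0x14,0x23] = 08 4b ff fc 31

  after D0: wrote 2B at 0x02 = 1c9a
  after D1: wrote 6B at 0x12 = 4b08ae6effb1
  after D2: wrote 2B at 0x22 = fc31
  after D3: wrote 2B at 0x14 = fc31
query mem[0x13]=0x08, mem[0x12]=0x4b, mem[0x16]=0xff, mem[0x14]=0xfc, mem[0x23]=0x31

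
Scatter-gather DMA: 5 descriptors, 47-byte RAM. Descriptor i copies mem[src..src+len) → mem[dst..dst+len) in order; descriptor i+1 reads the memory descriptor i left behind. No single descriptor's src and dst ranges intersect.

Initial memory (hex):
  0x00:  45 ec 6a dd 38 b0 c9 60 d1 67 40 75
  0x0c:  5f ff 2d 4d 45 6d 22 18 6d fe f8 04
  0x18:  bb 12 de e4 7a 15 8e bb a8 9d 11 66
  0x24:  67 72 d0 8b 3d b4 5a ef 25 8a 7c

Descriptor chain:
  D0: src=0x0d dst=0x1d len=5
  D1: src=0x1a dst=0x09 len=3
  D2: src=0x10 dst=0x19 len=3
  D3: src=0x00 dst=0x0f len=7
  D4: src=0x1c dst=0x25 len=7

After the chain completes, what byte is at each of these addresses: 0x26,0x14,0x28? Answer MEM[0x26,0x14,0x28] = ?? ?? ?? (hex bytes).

  after D0: wrote 5B at 0x1d = ff2d4d456d
  after D1: wrote 3B at 0x09 = dee47a
  after D2: wrote 3B at 0x19 = 456d22
  after D3: wrote 7B at 0x0f = 45ec6add38b0c9
  after D4: wrote 7B at 0x25 = 7aff2d4d456d11
query mem[0x26]=0xff, mem[0x14]=0xb0, mem[0x28]=0x4d

MEM[0x26,0x14,0x28] = ff b0 4d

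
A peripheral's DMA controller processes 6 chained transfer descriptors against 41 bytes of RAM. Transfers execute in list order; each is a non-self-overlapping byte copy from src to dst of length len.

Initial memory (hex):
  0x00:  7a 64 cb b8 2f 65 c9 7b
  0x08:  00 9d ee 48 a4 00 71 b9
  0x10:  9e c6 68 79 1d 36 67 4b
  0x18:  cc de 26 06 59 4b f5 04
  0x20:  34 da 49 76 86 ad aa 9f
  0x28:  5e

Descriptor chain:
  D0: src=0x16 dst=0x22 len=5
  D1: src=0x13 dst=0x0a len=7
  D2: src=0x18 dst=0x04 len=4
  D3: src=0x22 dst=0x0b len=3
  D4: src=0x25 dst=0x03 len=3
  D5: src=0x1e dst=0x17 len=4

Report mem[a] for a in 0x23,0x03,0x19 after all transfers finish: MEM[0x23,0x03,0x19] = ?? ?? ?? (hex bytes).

MEM[0x23,0x03,0x19] = 4b de 34

D0: mem[0x22..0x26] <- [67 4b cc de 26]
D1: mem[0x0a..0x10] <- [79 1d 36 67 4b cc de]
D2: mem[0x04..0x07] <- [cc de 26 06]
D3: mem[0x0b..0x0d] <- [67 4b cc]
D4: mem[0x03..0x05] <- [de 26 9f]
D5: mem[0x17..0x1a] <- [f5 04 34 da]
query mem[0x23]=0x4b, mem[0x03]=0xde, mem[0x19]=0x34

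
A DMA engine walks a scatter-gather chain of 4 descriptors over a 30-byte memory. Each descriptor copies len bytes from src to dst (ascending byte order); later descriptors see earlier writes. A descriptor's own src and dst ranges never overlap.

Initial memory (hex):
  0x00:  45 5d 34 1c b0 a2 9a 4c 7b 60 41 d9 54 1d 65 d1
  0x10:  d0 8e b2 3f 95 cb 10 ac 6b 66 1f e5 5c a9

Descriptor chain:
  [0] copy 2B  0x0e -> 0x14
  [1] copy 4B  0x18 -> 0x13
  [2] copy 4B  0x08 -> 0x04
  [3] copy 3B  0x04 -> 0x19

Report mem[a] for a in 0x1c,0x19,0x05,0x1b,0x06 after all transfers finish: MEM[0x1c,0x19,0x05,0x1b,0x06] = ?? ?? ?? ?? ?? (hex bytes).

  after D0: wrote 2B at 0x14 = 65d1
  after D1: wrote 4B at 0x13 = 6b661fe5
  after D2: wrote 4B at 0x04 = 7b6041d9
  after D3: wrote 3B at 0x19 = 7b6041
query mem[0x1c]=0x5c, mem[0x19]=0x7b, mem[0x05]=0x60, mem[0x1b]=0x41, mem[0x06]=0x41

MEM[0x1c,0x19,0x05,0x1b,0x06] = 5c 7b 60 41 41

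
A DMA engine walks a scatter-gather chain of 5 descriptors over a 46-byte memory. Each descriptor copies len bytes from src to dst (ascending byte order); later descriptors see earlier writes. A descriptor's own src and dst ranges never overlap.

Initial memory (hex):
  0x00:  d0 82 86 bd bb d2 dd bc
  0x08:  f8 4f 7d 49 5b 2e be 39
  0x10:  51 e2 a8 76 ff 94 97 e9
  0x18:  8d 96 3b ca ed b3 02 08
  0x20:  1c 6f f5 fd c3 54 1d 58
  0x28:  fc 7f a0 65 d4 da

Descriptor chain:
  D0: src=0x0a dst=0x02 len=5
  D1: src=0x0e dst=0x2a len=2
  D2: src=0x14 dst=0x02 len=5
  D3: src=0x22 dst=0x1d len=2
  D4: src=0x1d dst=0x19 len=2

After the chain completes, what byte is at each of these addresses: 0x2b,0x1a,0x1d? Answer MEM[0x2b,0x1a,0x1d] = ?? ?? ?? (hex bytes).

D0: mem[0x02..0x06] <- [7d 49 5b 2e be]
D1: mem[0x2a..0x2b] <- [be 39]
D2: mem[0x02..0x06] <- [ff 94 97 e9 8d]
D3: mem[0x1d..0x1e] <- [f5 fd]
D4: mem[0x19..0x1a] <- [f5 fd]
query mem[0x2b]=0x39, mem[0x1a]=0xfd, mem[0x1d]=0xf5

MEM[0x2b,0x1a,0x1d] = 39 fd f5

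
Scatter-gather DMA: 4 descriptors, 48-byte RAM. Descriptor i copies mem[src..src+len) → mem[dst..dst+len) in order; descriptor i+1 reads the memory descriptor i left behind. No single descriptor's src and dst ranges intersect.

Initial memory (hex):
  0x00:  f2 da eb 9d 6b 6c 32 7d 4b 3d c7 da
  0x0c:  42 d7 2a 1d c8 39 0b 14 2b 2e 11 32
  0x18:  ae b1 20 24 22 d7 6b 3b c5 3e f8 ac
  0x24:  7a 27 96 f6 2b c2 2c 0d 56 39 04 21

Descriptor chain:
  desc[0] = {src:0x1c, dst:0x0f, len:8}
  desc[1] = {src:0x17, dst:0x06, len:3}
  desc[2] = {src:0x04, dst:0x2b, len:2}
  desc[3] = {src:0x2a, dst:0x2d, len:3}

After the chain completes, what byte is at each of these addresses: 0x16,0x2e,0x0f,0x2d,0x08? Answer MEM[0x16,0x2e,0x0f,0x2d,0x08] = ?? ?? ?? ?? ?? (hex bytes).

  after D0: wrote 8B at 0x0f = 22d76b3bc53ef8ac
  after D1: wrote 3B at 0x06 = 32aeb1
  after D2: wrote 2B at 0x2b = 6b6c
  after D3: wrote 3B at 0x2d = 2c6b6c
query mem[0x16]=0xac, mem[0x2e]=0x6b, mem[0x0f]=0x22, mem[0x2d]=0x2c, mem[0x08]=0xb1

MEM[0x16,0x2e,0x0f,0x2d,0x08] = ac 6b 22 2c b1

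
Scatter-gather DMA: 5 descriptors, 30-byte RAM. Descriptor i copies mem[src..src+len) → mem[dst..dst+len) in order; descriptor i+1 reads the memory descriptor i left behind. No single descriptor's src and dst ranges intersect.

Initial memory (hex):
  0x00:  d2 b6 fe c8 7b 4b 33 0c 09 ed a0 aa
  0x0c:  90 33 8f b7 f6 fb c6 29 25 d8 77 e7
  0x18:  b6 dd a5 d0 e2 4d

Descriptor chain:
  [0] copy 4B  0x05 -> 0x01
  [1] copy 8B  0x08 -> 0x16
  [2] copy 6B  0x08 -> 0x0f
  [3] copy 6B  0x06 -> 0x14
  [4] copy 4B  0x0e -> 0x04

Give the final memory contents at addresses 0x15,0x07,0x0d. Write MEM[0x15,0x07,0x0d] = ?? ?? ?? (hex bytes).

MEM[0x15,0x07,0x0d] = 0c a0 33

D0: mem[0x01..0x04] <- [4b 33 0c 09]
D1: mem[0x16..0x1d] <- [09 ed a0 aa 90 33 8f b7]
D2: mem[0x0f..0x14] <- [09 ed a0 aa 90 33]
D3: mem[0x14..0x19] <- [33 0c 09 ed a0 aa]
D4: mem[0x04..0x07] <- [8f 09 ed a0]
query mem[0x15]=0x0c, mem[0x07]=0xa0, mem[0x0d]=0x33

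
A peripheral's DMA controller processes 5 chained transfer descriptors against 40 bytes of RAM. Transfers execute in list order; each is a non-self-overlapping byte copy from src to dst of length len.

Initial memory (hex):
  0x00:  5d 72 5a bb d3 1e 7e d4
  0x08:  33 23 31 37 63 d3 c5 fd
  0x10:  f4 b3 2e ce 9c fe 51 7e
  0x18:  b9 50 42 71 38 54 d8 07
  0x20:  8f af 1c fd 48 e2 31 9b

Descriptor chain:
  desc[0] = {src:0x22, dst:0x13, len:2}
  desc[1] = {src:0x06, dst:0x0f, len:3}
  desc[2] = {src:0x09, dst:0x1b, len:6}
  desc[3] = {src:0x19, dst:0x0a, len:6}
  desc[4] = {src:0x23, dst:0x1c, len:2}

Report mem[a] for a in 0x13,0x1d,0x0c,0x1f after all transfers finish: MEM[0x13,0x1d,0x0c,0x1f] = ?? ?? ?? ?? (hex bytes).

[0] 0x22->0x13 len=2 : 1c fd
[1] 0x06->0x0f len=3 : 7e d4 33
[2] 0x09->0x1b len=6 : 23 31 37 63 d3 c5
[3] 0x19->0x0a len=6 : 50 42 23 31 37 63
[4] 0x23->0x1c len=2 : fd 48
query mem[0x13]=0x1c, mem[0x1d]=0x48, mem[0x0c]=0x23, mem[0x1f]=0xd3

MEM[0x13,0x1d,0x0c,0x1f] = 1c 48 23 d3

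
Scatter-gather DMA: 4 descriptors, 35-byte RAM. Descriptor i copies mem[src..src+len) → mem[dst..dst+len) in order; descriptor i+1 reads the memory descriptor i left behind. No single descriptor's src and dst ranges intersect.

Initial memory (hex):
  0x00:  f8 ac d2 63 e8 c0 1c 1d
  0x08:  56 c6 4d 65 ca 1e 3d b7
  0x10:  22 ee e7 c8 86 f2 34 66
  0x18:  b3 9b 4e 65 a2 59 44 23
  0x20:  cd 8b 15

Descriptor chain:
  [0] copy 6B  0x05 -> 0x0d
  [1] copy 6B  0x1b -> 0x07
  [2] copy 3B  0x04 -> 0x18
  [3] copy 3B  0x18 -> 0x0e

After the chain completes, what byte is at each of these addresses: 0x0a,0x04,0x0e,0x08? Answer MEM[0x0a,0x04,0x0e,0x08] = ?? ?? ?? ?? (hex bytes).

[0] 0x05->0x0d len=6 : c0 1c 1d 56 c6 4d
[1] 0x1b->0x07 len=6 : 65 a2 59 44 23 cd
[2] 0x04->0x18 len=3 : e8 c0 1c
[3] 0x18->0x0e len=3 : e8 c0 1c
query mem[0x0a]=0x44, mem[0x04]=0xe8, mem[0x0e]=0xe8, mem[0x08]=0xa2

MEM[0x0a,0x04,0x0e,0x08] = 44 e8 e8 a2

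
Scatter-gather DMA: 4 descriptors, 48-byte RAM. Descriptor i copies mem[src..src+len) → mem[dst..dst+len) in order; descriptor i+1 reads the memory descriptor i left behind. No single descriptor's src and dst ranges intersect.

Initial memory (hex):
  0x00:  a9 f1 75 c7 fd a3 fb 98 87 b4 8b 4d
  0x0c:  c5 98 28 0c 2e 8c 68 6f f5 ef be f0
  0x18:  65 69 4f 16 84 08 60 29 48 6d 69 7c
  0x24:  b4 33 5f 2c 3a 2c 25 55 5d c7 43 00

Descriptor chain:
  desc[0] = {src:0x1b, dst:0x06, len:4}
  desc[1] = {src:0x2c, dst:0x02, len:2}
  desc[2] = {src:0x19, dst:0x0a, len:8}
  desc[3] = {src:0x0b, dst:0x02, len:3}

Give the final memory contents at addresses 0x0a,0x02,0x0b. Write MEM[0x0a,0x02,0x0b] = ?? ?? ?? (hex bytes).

D0: mem[0x06..0x09] <- [16 84 08 60]
D1: mem[0x02..0x03] <- [5d c7]
D2: mem[0x0a..0x11] <- [69 4f 16 84 08 60 29 48]
D3: mem[0x02..0x04] <- [4f 16 84]
query mem[0x0a]=0x69, mem[0x02]=0x4f, mem[0x0b]=0x4f

MEM[0x0a,0x02,0x0b] = 69 4f 4f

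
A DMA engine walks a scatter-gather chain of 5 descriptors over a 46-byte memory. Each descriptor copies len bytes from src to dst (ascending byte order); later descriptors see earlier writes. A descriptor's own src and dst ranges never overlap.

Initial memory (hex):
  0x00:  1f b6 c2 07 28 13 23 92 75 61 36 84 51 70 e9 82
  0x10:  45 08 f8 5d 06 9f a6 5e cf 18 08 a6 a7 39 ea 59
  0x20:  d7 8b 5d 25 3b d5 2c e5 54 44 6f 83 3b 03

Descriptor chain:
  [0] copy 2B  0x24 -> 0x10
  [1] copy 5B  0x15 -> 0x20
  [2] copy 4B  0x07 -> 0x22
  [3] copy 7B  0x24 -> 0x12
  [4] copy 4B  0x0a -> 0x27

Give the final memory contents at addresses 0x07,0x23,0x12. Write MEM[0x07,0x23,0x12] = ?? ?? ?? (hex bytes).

[0] 0x24->0x10 len=2 : 3b d5
[1] 0x15->0x20 len=5 : 9f a6 5e cf 18
[2] 0x07->0x22 len=4 : 92 75 61 36
[3] 0x24->0x12 len=7 : 61 36 2c e5 54 44 6f
[4] 0x0a->0x27 len=4 : 36 84 51 70
query mem[0x07]=0x92, mem[0x23]=0x75, mem[0x12]=0x61

MEM[0x07,0x23,0x12] = 92 75 61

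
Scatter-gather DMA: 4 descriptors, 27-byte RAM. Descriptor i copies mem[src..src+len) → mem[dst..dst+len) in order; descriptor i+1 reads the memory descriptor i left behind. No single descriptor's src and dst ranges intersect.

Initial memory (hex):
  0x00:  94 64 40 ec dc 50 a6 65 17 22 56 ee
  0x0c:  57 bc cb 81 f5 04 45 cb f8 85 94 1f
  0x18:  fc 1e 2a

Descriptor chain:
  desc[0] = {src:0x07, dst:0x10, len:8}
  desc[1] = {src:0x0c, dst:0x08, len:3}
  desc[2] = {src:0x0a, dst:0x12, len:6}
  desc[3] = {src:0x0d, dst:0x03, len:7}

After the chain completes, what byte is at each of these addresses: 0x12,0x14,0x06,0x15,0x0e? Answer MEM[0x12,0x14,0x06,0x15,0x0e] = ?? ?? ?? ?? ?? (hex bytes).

MEM[0x12,0x14,0x06,0x15,0x0e] = cb 57 65 bc cb

[0] 0x07->0x10 len=8 : 65 17 22 56 ee 57 bc cb
[1] 0x0c->0x08 len=3 : 57 bc cb
[2] 0x0a->0x12 len=6 : cb ee 57 bc cb 81
[3] 0x0d->0x03 len=7 : bc cb 81 65 17 cb ee
query mem[0x12]=0xcb, mem[0x14]=0x57, mem[0x06]=0x65, mem[0x15]=0xbc, mem[0x0e]=0xcb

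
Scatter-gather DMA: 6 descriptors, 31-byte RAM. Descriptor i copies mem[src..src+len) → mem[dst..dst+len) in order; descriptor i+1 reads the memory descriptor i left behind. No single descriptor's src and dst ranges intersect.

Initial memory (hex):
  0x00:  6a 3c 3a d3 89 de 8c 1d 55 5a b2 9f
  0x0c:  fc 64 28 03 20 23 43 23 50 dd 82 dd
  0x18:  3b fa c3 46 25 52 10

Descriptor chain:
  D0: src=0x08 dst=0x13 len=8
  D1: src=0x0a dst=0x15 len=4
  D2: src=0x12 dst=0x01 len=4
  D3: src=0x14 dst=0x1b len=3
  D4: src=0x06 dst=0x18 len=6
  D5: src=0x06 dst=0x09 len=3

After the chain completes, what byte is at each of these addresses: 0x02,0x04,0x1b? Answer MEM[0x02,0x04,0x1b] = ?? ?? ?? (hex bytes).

MEM[0x02,0x04,0x1b] = 55 b2 5a

  after D0: wrote 8B at 0x13 = 555ab29ffc642803
  after D1: wrote 4B at 0x15 = b29ffc64
  after D2: wrote 4B at 0x01 = 43555ab2
  after D3: wrote 3B at 0x1b = 5ab29f
  after D4: wrote 6B at 0x18 = 8c1d555ab29f
  after D5: wrote 3B at 0x09 = 8c1d55
query mem[0x02]=0x55, mem[0x04]=0xb2, mem[0x1b]=0x5a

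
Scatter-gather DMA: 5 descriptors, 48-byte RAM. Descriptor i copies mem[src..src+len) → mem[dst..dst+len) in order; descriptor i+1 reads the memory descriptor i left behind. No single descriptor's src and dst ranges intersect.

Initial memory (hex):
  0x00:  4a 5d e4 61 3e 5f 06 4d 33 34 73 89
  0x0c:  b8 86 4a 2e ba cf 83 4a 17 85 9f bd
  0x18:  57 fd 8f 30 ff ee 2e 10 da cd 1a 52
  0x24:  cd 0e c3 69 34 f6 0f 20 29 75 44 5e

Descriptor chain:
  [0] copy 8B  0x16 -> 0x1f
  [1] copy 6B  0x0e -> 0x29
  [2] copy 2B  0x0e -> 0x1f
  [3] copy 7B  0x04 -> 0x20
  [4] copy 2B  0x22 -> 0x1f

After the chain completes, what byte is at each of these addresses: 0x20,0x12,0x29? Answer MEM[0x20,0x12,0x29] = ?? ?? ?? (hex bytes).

#0 dst[0x1f+8] := {0x9f,0xbd,0x57,0xfd,0x8f,0x30,0xff,0xee}
#1 dst[0x29+6] := {0x4a,0x2e,0xba,0xcf,0x83,0x4a}
#2 dst[0x1f+2] := {0x4a,0x2e}
#3 dst[0x20+7] := {0x3e,0x5f,0x06,0x4d,0x33,0x34,0x73}
#4 dst[0x1f+2] := {0x06,0x4d}
query mem[0x20]=0x4d, mem[0x12]=0x83, mem[0x29]=0x4a

MEM[0x20,0x12,0x29] = 4d 83 4a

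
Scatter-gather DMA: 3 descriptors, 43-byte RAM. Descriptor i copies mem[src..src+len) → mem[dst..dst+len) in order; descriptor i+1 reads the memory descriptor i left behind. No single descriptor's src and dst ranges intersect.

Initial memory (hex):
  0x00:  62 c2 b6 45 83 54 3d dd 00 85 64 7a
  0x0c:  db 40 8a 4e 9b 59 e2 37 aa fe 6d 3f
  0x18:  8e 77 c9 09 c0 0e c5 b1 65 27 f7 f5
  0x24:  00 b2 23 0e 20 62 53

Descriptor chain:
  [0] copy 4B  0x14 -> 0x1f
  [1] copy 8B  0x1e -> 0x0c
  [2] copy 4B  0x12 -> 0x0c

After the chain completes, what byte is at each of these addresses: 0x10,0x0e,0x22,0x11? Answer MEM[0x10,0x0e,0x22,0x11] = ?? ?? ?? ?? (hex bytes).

MEM[0x10,0x0e,0x22,0x11] = 3f aa 3f f5

[0] 0x14->0x1f len=4 : aa fe 6d 3f
[1] 0x1e->0x0c len=8 : c5 aa fe 6d 3f f5 00 b2
[2] 0x12->0x0c len=4 : 00 b2 aa fe
query mem[0x10]=0x3f, mem[0x0e]=0xaa, mem[0x22]=0x3f, mem[0x11]=0xf5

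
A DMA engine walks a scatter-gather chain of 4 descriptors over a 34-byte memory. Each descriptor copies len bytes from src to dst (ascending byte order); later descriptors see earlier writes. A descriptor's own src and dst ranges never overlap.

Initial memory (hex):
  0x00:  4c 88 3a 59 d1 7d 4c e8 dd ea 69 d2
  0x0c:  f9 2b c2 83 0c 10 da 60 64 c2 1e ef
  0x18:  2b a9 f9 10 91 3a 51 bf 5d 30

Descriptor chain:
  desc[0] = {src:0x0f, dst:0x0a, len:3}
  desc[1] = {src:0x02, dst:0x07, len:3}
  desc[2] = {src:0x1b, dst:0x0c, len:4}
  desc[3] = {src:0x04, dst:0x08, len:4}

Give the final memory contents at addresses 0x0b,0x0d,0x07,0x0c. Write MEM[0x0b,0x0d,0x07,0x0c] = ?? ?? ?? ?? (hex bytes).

MEM[0x0b,0x0d,0x07,0x0c] = 3a 91 3a 10

[0] 0x0f->0x0a len=3 : 83 0c 10
[1] 0x02->0x07 len=3 : 3a 59 d1
[2] 0x1b->0x0c len=4 : 10 91 3a 51
[3] 0x04->0x08 len=4 : d1 7d 4c 3a
query mem[0x0b]=0x3a, mem[0x0d]=0x91, mem[0x07]=0x3a, mem[0x0c]=0x10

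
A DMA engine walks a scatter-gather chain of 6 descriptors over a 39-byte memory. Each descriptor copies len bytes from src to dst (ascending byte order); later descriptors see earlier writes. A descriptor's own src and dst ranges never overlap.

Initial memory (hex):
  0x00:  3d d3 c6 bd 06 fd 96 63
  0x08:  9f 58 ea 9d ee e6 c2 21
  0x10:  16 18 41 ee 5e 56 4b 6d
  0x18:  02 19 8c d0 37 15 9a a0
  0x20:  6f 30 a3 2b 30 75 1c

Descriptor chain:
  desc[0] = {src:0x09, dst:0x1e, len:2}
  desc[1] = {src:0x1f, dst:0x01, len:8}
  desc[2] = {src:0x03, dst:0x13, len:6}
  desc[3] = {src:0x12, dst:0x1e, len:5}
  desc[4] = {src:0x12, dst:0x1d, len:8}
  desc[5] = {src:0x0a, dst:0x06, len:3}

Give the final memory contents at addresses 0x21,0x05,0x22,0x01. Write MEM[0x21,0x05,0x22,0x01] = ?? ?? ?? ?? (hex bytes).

[0] 0x09->0x1e len=2 : 58 ea
[1] 0x1f->0x01 len=8 : ea 6f 30 a3 2b 30 75 1c
[2] 0x03->0x13 len=6 : 30 a3 2b 30 75 1c
[3] 0x12->0x1e len=5 : 41 30 a3 2b 30
[4] 0x12->0x1d len=8 : 41 30 a3 2b 30 75 1c 19
[5] 0x0a->0x06 len=3 : ea 9d ee
query mem[0x21]=0x30, mem[0x05]=0x2b, mem[0x22]=0x75, mem[0x01]=0xea

MEM[0x21,0x05,0x22,0x01] = 30 2b 75 ea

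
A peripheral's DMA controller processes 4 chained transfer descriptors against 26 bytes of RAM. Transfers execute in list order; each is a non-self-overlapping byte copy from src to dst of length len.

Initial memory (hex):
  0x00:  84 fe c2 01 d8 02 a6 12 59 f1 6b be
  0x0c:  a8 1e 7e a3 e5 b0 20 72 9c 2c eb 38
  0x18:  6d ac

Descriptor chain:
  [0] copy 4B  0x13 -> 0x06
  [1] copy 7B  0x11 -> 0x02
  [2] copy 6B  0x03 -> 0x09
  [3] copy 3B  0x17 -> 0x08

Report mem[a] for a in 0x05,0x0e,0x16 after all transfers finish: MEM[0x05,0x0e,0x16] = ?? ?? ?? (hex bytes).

MEM[0x05,0x0e,0x16] = 9c 38 eb

D0: mem[0x06..0x09] <- [72 9c 2c eb]
D1: mem[0x02..0x08] <- [b0 20 72 9c 2c eb 38]
D2: mem[0x09..0x0e] <- [20 72 9c 2c eb 38]
D3: mem[0x08..0x0a] <- [38 6d ac]
query mem[0x05]=0x9c, mem[0x0e]=0x38, mem[0x16]=0xeb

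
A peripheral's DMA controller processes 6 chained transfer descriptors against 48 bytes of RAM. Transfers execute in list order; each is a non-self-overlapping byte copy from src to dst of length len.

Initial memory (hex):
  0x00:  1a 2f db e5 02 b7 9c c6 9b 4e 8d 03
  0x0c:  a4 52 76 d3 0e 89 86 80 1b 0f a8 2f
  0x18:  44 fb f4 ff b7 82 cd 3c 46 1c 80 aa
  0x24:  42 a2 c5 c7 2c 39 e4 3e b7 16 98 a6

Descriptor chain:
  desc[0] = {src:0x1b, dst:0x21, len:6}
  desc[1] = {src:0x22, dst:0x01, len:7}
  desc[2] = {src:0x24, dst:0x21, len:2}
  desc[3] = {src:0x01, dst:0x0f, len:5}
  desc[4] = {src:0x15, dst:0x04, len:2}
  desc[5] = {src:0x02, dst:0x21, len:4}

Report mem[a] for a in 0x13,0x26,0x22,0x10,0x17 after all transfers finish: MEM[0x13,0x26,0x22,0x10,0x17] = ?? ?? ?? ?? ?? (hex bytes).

MEM[0x13,0x26,0x22,0x10,0x17] = 46 46 cd 82 2f

[0] 0x1b->0x21 len=6 : ff b7 82 cd 3c 46
[1] 0x22->0x01 len=7 : b7 82 cd 3c 46 c7 2c
[2] 0x24->0x21 len=2 : cd 3c
[3] 0x01->0x0f len=5 : b7 82 cd 3c 46
[4] 0x15->0x04 len=2 : 0f a8
[5] 0x02->0x21 len=4 : 82 cd 0f a8
query mem[0x13]=0x46, mem[0x26]=0x46, mem[0x22]=0xcd, mem[0x10]=0x82, mem[0x17]=0x2f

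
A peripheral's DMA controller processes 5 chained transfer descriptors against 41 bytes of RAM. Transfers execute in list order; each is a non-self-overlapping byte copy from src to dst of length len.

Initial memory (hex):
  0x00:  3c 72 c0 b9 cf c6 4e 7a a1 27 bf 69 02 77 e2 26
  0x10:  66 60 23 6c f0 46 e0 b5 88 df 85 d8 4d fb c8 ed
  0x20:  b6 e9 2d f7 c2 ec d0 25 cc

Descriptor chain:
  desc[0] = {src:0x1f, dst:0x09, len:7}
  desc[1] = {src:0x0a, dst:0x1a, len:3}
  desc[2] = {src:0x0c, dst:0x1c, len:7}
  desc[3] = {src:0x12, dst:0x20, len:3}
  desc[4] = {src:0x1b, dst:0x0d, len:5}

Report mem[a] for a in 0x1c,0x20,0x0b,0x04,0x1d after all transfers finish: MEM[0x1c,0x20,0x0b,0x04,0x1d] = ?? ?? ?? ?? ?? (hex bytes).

MEM[0x1c,0x20,0x0b,0x04,0x1d] = 2d 23 e9 cf f7

D0: mem[0x09..0x0f] <- [ed b6 e9 2d f7 c2 ec]
D1: mem[0x1a..0x1c] <- [b6 e9 2d]
D2: mem[0x1c..0x22] <- [2d f7 c2 ec 66 60 23]
D3: mem[0x20..0x22] <- [23 6c f0]
D4: mem[0x0d..0x11] <- [e9 2d f7 c2 ec]
query mem[0x1c]=0x2d, mem[0x20]=0x23, mem[0x0b]=0xe9, mem[0x04]=0xcf, mem[0x1d]=0xf7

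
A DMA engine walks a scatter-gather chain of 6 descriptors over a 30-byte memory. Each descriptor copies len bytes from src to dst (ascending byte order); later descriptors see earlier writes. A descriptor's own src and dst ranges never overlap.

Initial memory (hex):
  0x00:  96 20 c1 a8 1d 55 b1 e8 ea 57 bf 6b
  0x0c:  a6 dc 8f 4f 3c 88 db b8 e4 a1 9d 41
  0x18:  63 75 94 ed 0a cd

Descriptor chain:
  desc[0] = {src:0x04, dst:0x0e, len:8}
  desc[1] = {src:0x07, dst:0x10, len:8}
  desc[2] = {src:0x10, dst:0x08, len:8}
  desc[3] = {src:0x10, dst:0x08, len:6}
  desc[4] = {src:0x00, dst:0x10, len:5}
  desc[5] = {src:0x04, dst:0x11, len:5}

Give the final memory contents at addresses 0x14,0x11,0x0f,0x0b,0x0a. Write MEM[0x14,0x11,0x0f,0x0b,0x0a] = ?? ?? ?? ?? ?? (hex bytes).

[0] 0x04->0x0e len=8 : 1d 55 b1 e8 ea 57 bf 6b
[1] 0x07->0x10 len=8 : e8 ea 57 bf 6b a6 dc 1d
[2] 0x10->0x08 len=8 : e8 ea 57 bf 6b a6 dc 1d
[3] 0x10->0x08 len=6 : e8 ea 57 bf 6b a6
[4] 0x00->0x10 len=5 : 96 20 c1 a8 1d
[5] 0x04->0x11 len=5 : 1d 55 b1 e8 e8
query mem[0x14]=0xe8, mem[0x11]=0x1d, mem[0x0f]=0x1d, mem[0x0b]=0xbf, mem[0x0a]=0x57

MEM[0x14,0x11,0x0f,0x0b,0x0a] = e8 1d 1d bf 57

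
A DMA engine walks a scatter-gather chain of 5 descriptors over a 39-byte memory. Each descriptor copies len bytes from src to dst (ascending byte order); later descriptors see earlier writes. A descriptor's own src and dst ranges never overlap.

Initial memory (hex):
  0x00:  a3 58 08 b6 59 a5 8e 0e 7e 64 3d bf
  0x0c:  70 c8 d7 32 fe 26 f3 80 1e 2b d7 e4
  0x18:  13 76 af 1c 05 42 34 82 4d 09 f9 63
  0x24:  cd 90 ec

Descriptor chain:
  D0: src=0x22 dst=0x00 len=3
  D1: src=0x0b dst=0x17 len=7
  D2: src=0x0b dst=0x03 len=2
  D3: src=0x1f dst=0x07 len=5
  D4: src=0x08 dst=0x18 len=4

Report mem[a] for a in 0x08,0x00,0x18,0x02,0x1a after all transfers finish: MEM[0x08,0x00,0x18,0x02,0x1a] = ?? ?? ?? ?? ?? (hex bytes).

MEM[0x08,0x00,0x18,0x02,0x1a] = 4d f9 4d cd f9

#0 dst[0x00+3] := {0xf9,0x63,0xcd}
#1 dst[0x17+7] := {0xbf,0x70,0xc8,0xd7,0x32,0xfe,0x26}
#2 dst[0x03+2] := {0xbf,0x70}
#3 dst[0x07+5] := {0x82,0x4d,0x09,0xf9,0x63}
#4 dst[0x18+4] := {0x4d,0x09,0xf9,0x63}
query mem[0x08]=0x4d, mem[0x00]=0xf9, mem[0x18]=0x4d, mem[0x02]=0xcd, mem[0x1a]=0xf9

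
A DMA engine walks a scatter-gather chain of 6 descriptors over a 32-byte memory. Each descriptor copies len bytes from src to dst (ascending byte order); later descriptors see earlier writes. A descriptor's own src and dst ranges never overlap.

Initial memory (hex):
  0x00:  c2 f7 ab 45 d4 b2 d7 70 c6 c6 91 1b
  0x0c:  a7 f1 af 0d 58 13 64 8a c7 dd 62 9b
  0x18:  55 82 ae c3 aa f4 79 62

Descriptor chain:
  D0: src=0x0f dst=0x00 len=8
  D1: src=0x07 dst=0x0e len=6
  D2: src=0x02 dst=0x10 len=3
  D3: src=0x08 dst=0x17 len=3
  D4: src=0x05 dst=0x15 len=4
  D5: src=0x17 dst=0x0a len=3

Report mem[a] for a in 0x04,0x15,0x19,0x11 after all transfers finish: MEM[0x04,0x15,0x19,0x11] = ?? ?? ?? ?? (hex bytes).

[0] 0x0f->0x00 len=8 : 0d 58 13 64 8a c7 dd 62
[1] 0x07->0x0e len=6 : 62 c6 c6 91 1b a7
[2] 0x02->0x10 len=3 : 13 64 8a
[3] 0x08->0x17 len=3 : c6 c6 91
[4] 0x05->0x15 len=4 : c7 dd 62 c6
[5] 0x17->0x0a len=3 : 62 c6 91
query mem[0x04]=0x8a, mem[0x15]=0xc7, mem[0x19]=0x91, mem[0x11]=0x64

MEM[0x04,0x15,0x19,0x11] = 8a c7 91 64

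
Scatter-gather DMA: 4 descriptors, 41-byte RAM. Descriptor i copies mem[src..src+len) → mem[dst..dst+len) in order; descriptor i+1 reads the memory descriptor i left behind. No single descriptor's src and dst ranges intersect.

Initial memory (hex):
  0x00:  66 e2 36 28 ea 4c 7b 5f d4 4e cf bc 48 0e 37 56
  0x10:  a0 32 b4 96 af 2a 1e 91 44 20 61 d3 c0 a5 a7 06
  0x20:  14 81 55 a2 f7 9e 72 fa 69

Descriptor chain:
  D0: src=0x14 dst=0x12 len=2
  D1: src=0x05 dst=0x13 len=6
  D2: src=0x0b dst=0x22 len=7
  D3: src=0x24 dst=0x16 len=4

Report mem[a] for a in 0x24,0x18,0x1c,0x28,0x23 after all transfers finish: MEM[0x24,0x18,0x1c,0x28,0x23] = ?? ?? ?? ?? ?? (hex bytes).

  after D0: wrote 2B at 0x12 = af2a
  after D1: wrote 6B at 0x13 = 4c7b5fd44ecf
  after D2: wrote 7B at 0x22 = bc480e3756a032
  after D3: wrote 4B at 0x16 = 0e3756a0
query mem[0x24]=0x0e, mem[0x18]=0x56, mem[0x1c]=0xc0, mem[0x28]=0x32, mem[0x23]=0x48

MEM[0x24,0x18,0x1c,0x28,0x23] = 0e 56 c0 32 48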